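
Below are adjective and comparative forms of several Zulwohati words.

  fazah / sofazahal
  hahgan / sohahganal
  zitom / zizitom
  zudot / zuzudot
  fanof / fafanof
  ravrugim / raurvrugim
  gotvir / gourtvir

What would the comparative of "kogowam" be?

zitom and ravrugim both end in -m yet inflect differently (zizitom, raurvrugim), so the final letter is not what conditions the rule; the last vowel is.
"kogowam" has last vowel 'a'. The stems whose last vowel is 'a' (fazah → sofazahal, hahgan → sohahganal) add so- … -al around the stem.
So kogowam → sokogowamal.

sokogowamal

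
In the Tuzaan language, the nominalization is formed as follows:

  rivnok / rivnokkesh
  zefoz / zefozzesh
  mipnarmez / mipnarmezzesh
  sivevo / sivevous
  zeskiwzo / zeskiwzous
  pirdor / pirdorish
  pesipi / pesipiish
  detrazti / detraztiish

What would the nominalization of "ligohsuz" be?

"ligohsuz" ends in -z. The stems ending in -z (zefoz → zefozzesh, mipnarmez → mipnarmezzesh) double the final consonant and add -esh.
The other patterns: stems ending in -o add -us; stems ending in -i or -r add -ish.
So ligohsuz → ligohsuzzesh.

ligohsuzzesh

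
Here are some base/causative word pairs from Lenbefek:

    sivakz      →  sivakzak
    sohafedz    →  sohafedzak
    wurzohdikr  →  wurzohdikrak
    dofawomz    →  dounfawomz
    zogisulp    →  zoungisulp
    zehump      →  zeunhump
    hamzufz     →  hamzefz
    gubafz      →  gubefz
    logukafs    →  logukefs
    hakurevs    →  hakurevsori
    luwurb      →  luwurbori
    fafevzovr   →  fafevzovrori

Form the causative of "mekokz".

mekokzak

sivakz and dofawomz both end in -z yet inflect differently (sivakzak, dounfawomz), so the final letter is not what conditions the rule; the second-to-last letter is.
"mekokz" has second-to-last letter 'k'. The stems whose second-to-last letter is 'k' (sivakz → sivakzak, wurzohdikr → wurzohdikrak) add -ak.
The other patterns: stems whose second-to-last letter is 'l' or 'm' insert -un- after the first vowel; stems whose second-to-last letter is 'f' change the last vowel to 'e'; stems whose second-to-last letter is 'r' or 'v' add -ori.
So mekokz → mekokzak.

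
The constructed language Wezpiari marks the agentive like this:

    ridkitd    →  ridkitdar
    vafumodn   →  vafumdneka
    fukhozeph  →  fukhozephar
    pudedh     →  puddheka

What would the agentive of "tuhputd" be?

pudedh and fukhozeph both end in -h yet inflect differently (puddheka, fukhozephar), so the final letter is not what conditions the rule; the second-to-last letter is.
"tuhputd" has second-to-last letter 't'. The one such stem in the data (ridkitd → ridkitdar) adds -ar, so the same rule applies.
The other pattern: stems whose second-to-last letter is 'd' delete the last vowel and add -eka.
So tuhputd → tuhputdar.

tuhputdar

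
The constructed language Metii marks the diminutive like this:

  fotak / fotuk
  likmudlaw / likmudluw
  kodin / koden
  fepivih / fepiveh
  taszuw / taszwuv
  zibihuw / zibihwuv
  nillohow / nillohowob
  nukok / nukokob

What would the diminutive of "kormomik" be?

likmudlaw and taszuw both end in -w yet inflect differently (likmudluw, taszwuv), so the final letter is not what conditions the rule; the last vowel is.
"kormomik" has last vowel 'i'. The stems whose last vowel is 'i' (kodin → koden, fepivih → fepiveh) change the last vowel to 'e'.
So kormomik → kormomek.

kormomek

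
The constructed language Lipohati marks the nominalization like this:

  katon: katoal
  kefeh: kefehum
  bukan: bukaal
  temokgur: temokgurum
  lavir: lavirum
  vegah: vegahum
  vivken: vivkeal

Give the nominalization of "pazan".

"pazan" ends in -n. The stems ending in -n (katon → katoal, bukan → bukaal, vivken → vivkeal) drop the final letter and add -al.
The other pattern: stems ending in -h or -r add -um.
So pazan → pazaal.

pazaal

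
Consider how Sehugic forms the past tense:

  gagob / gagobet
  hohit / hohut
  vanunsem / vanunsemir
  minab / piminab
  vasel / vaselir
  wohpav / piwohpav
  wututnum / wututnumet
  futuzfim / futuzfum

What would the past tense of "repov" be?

wututnum and futuzfim both end in -m yet inflect differently (wututnumet, futuzfum), so the final letter is not what conditions the rule; the last vowel is.
"repov" has last vowel 'o'. The one such stem in the data (gagob → gagobet) adds -et, so the same rule applies.
The other patterns: stems whose last vowel is 'i' change the last vowel to 'u'; stems whose last vowel is 'a' add the prefix pi-; stems whose last vowel is 'e' add -ir.
So repov → repovet.

repovet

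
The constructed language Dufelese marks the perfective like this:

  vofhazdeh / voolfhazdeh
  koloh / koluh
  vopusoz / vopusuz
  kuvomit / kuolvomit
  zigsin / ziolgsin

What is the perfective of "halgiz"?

haollgiz

koloh and vofhazdeh both end in -h yet inflect differently (koluh, voolfhazdeh), so the final letter is not what conditions the rule; the last vowel is.
"halgiz" has last vowel 'i'. The stems whose last vowel is 'i' (kuvomit → kuolvomit, zigsin → ziolgsin) insert -ol- after the first vowel.
So halgiz → haollgiz.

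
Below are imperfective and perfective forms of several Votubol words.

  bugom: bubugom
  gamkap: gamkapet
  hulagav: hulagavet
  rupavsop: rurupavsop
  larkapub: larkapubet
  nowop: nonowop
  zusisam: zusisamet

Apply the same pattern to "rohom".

rorohom

rupavsop and gamkap both end in -p yet inflect differently (rurupavsop, gamkapet), so the final letter is not what conditions the rule; the last vowel is.
"rohom" has last vowel 'o'. The stems whose last vowel is 'o' (rupavsop → rurupavsop, bugom → bubugom, nowop → nonowop) repeat the first consonant+vowel as a prefix.
The other pattern: stems whose last vowel is 'a' or 'u' add -et.
So rohom → rorohom.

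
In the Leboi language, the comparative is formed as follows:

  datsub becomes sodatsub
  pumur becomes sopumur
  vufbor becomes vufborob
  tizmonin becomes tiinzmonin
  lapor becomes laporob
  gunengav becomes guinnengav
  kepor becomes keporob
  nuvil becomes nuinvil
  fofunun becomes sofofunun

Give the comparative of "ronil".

"ronil" has last vowel 'i'. The stems whose last vowel is 'i' (nuvil → nuinvil, tizmonin → tiinzmonin) insert -in- after the first vowel.
The other patterns: stems whose last vowel is 'o' add -ob; stems whose last vowel is 'u' add the prefix so-.
So ronil → roinnil.

roinnil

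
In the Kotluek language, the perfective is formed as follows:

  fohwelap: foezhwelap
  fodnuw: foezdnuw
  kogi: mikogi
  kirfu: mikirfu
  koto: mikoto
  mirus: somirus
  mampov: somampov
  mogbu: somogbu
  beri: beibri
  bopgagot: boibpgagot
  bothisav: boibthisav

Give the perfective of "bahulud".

baibhulud

kirfu and mogbu both end in -u yet inflect differently (mikirfu, somogbu), so the final letter is not what conditions the rule; the first letter is.
"bahulud" begins with b-. The stems beginning with b- (beri → beibri, bopgagot → boibpgagot, bothisav → boibthisav) insert -ib- after the first vowel.
So bahulud → baibhulud.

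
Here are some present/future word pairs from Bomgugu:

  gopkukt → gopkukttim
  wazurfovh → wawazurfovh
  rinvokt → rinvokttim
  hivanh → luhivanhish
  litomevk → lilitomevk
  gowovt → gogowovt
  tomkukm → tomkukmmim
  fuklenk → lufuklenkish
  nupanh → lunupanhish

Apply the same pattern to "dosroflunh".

nupanh and wazurfovh both end in -h yet inflect differently (lunupanhish, wawazurfovh), so the final letter is not what conditions the rule; the second-to-last letter is.
"dosroflunh" has second-to-last letter 'n'. The stems whose second-to-last letter is 'n' (fuklenk → lufuklenkish, nupanh → lunupanhish, hivanh → luhivanhish) add lu- … -ish around the stem.
So dosroflunh → ludosroflunhish.

ludosroflunhish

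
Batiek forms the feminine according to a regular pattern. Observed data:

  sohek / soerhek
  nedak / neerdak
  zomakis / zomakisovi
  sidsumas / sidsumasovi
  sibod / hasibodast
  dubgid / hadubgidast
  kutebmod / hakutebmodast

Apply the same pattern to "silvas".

silvasovi

dubgid and zomakis both have last vowel 'i' yet inflect differently (hadubgidast, zomakisovi), so the last vowel is not what conditions the rule; the final letter is.
"silvas" ends in -s. The stems ending in -s (zomakis → zomakisovi, sidsumas → sidsumasovi) add -ovi.
The other patterns: stems ending in -d add ha- … -ast around the stem; stems ending in -k insert -er- after the first vowel.
So silvas → silvasovi.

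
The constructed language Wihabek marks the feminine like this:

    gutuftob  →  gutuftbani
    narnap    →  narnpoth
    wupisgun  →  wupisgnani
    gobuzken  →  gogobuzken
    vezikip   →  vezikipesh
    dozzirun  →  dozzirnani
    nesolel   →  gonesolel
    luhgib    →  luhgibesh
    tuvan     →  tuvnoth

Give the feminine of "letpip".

luhgib and gutuftob both end in -b yet inflect differently (luhgibesh, gutuftbani), so the final letter is not what conditions the rule; the last vowel is.
"letpip" has last vowel 'i'. The stems whose last vowel is 'i' (vezikip → vezikipesh, luhgib → luhgibesh) add -esh.
The other patterns: stems whose last vowel is 'e' add the prefix go-; stems whose last vowel is 'o' or 'u' delete the last vowel and add -ani; stems whose last vowel is 'a' delete the last vowel and add -oth.
So letpip → letpipesh.

letpipesh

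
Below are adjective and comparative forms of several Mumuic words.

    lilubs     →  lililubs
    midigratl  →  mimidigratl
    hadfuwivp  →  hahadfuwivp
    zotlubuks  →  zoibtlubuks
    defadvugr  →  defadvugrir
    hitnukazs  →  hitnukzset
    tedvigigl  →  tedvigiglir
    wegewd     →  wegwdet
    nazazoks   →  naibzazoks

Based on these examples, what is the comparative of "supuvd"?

"supuvd" has second-to-last letter 'v'. The one such stem in the data (hadfuwivp → hahadfuwivp) repeats the first consonant+vowel as a prefix (as do lilubs, midigratl), so the same rule applies.
The other patterns: stems whose second-to-last letter is 'k' insert -ib- after the first vowel; stems whose second-to-last letter is 'g' add -ir; stems whose second-to-last letter is 'w' or 'z' delete the last vowel and add -et.
So supuvd → susupuvd.

susupuvd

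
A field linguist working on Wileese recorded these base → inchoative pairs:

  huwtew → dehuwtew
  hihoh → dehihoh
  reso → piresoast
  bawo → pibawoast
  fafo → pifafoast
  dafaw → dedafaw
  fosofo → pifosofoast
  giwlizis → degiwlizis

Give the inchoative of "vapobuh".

bawo and hihoh both have last vowel 'o' yet inflect differently (pibawoast, dehihoh), so the last vowel is not what conditions the rule; the final letter is.
"vapobuh" ends in -h. The one such stem in the data (hihoh → dehihoh) adds the prefix de-, so the same rule applies.
So vapobuh → devapobuh.

devapobuh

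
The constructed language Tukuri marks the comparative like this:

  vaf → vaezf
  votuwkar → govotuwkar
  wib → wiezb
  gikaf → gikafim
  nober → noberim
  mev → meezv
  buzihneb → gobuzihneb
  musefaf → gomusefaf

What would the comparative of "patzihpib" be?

"patzihpib" has 3 vowels. The stems with 3 vowels (buzihneb → gobuzihneb, votuwkar → govotuwkar, musefaf → gomusefaf) add the prefix go-.
So patzihpib → gopatzihpib.

gopatzihpib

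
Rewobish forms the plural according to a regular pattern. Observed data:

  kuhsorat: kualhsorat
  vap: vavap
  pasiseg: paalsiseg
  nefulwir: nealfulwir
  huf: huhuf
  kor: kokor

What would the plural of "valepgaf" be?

"valepgaf" has 3 vowels. The stems with 3 vowels (kuhsorat → kualhsorat, nefulwir → nealfulwir, pasiseg → paalsiseg) insert -al- after the first vowel.
The other pattern: stems with 1 vowel repeat the first consonant+vowel as a prefix.
So valepgaf → vaallepgaf.

vaallepgaf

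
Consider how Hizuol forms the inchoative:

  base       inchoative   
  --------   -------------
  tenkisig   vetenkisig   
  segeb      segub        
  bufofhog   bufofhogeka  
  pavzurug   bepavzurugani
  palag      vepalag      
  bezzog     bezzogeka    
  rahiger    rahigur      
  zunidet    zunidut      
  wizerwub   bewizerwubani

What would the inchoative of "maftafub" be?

bemaftafubani

"maftafub" has last vowel 'u'. The stems whose last vowel is 'u' (wizerwub → bewizerwubani, pavzurug → bepavzurugani) add be- … -ani around the stem.
The other patterns: stems whose last vowel is 'e' change the last vowel to 'u'; stems whose last vowel is 'a' or 'i' add the prefix ve-; stems whose last vowel is 'o' add -eka.
So maftafub → bemaftafubani.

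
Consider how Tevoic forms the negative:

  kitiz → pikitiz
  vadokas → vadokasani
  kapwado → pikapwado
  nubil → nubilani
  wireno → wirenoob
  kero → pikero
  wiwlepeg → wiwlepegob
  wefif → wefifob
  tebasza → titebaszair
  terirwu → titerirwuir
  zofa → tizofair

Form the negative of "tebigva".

titebigvair

"tebigva" begins with t-. The stems beginning with t- (tebasza → titebaszair, terirwu → titerirwuir) add ti- … -ir around the stem.
The other patterns: stems beginning with w- add -ob; stems beginning with k- add the prefix pi-; stems beginning with n- or v- add -ani.
So tebigva → titebigvair.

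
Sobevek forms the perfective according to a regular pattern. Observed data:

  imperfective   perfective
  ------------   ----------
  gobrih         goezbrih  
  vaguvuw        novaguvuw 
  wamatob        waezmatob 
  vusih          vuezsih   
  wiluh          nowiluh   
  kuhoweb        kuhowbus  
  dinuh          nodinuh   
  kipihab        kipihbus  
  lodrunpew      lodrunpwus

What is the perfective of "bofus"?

nobofus

"bofus" has last vowel 'u'. The stems whose last vowel is 'u' (wiluh → nowiluh, dinuh → nodinuh, vaguvuw → novaguvuw) add the prefix no-.
The other patterns: stems whose last vowel is 'a' or 'e' delete the last vowel and add -us; stems whose last vowel is 'i' or 'o' insert -ez- after the first vowel.
So bofus → nobofus.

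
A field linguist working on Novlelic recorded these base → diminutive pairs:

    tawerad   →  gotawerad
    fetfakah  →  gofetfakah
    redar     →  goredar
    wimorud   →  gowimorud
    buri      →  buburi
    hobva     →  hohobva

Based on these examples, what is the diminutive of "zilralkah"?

"zilralkah" ends in a consonant. The stems ending in a consonant (tawerad → gotawerad, redar → goredar, fetfakah → gofetfakah) add the prefix go-.
So zilralkah → gozilralkah.

gozilralkah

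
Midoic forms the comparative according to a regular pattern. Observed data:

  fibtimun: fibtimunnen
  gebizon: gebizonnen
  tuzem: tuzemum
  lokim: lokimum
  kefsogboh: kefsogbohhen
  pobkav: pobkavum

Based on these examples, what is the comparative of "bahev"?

bahevum

"bahev" ends in -v. The one such stem in the data (pobkav → pobkavum) adds -um, so the same rule applies.
The other pattern: stems ending in -h or -n double the final consonant and add -en.
So bahev → bahevum.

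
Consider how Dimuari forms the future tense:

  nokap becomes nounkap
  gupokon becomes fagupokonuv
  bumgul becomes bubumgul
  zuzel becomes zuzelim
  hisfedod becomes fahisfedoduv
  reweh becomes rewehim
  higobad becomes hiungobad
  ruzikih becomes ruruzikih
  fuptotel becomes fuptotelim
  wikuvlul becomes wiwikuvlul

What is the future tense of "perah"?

peunrah

ruzikih and reweh both end in -h yet inflect differently (ruruzikih, rewehim), so the final letter is not what conditions the rule; the last vowel is.
"perah" has last vowel 'a'. The stems whose last vowel is 'a' (nokap → nounkap, higobad → hiungobad) insert -un- after the first vowel.
So perah → peunrah.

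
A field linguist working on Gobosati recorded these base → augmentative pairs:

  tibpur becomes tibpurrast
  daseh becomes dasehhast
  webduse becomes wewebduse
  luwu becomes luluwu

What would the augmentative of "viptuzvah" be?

"viptuzvah" ends in a consonant. The stems ending in a consonant (tibpur → tibpurrast, daseh → dasehhast) double the final consonant and add -ast.
So viptuzvah → viptuzvahhast.

viptuzvahhast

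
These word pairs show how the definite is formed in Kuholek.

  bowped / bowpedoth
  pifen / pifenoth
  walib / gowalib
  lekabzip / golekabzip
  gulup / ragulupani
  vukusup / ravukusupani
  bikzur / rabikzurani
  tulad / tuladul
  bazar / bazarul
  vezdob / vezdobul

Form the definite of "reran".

lekabzip and gulup both end in -p yet inflect differently (golekabzip, ragulupani), so the final letter is not what conditions the rule; the last vowel is.
"reran" has last vowel 'a'. The stems whose last vowel is 'a' (tulad → tuladul, bazar → bazarul) add -ul.
So reran → reranul.

reranul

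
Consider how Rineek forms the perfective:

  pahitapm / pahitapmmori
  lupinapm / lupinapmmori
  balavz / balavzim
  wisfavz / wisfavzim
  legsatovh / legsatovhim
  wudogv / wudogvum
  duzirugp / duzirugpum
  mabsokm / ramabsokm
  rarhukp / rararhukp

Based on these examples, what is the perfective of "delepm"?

delepmmori

pahitapm and mabsokm both end in -m yet inflect differently (pahitapmmori, ramabsokm), so the final letter is not what conditions the rule; the second-to-last letter is.
"delepm" has second-to-last letter 'p'. The stems whose second-to-last letter is 'p' (pahitapm → pahitapmmori, lupinapm → lupinapmmori) double the final consonant and add -ori.
So delepm → delepmmori.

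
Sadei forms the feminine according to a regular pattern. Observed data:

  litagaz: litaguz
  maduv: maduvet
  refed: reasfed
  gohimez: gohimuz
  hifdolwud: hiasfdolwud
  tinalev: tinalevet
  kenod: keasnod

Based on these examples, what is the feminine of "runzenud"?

ruasnzenud

"runzenud" ends in -d. The stems ending in -d (refed → reasfed, kenod → keasnod, hifdolwud → hiasfdolwud) insert -as- after the first vowel.
So runzenud → ruasnzenud.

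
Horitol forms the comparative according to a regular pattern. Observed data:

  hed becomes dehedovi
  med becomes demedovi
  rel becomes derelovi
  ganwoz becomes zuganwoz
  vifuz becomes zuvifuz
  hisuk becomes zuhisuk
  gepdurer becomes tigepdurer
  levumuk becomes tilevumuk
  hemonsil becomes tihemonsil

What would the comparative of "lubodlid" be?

tilubodlid

"lubodlid" has 3 vowels. The stems with 3 vowels (gepdurer → tigepdurer, levumuk → tilevumuk, hemonsil → tihemonsil) add the prefix ti-.
The other patterns: stems with 1 vowel add de- … -ovi around the stem; stems with 2 vowels add the prefix zu-.
So lubodlid → tilubodlid.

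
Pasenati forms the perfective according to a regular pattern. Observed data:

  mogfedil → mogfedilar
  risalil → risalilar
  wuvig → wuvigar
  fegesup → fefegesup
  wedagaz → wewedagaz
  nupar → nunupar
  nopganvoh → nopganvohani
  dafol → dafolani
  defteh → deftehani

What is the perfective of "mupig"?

mupigar

"mupig" has last vowel 'i'. The stems whose last vowel is 'i' (mogfedil → mogfedilar, risalil → risalilar, wuvig → wuvigar) add -ar.
So mupig → mupigar.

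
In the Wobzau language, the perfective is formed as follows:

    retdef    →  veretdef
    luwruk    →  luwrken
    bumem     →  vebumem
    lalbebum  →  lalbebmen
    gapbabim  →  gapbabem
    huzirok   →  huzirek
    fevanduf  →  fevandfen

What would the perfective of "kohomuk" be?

lalbebum and bumem both end in -m yet inflect differently (lalbebmen, vebumem), so the final letter is not what conditions the rule; the last vowel is.
"kohomuk" has last vowel 'u'. The stems whose last vowel is 'u' (fevanduf → fevandfen, luwruk → luwrken, lalbebum → lalbebmen) delete the last vowel and add -en.
The other patterns: stems whose last vowel is 'e' add the prefix ve-; stems whose last vowel is 'i' or 'o' change the last vowel to 'e'.
So kohomuk → kohomken.

kohomken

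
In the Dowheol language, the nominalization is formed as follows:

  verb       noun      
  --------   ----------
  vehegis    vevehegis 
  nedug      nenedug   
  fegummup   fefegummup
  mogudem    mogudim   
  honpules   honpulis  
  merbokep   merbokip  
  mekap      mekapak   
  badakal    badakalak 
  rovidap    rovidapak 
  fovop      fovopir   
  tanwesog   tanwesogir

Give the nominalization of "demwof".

vehegis and honpules both end in -s yet inflect differently (vevehegis, honpulis), so the final letter is not what conditions the rule; the last vowel is.
"demwof" has last vowel 'o'. The stems whose last vowel is 'o' (fovop → fovopir, tanwesog → tanwesogir) add -ir.
The other patterns: stems whose last vowel is 'i' or 'u' repeat the first consonant+vowel as a prefix; stems whose last vowel is 'e' change the last vowel to 'i'; stems whose last vowel is 'a' add -ak.
So demwof → demwofir.

demwofir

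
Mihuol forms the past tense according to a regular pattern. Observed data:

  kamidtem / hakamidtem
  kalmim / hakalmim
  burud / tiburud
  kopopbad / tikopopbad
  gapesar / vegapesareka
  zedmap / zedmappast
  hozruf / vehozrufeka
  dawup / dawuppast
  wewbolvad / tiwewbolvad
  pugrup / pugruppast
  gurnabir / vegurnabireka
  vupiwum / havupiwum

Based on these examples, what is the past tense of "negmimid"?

tinegmimid

zedmap and wewbolvad both have last vowel 'a' yet inflect differently (zedmappast, tiwewbolvad), so the last vowel is not what conditions the rule; the final letter is.
"negmimid" ends in -d. The stems ending in -d (wewbolvad → tiwewbolvad, burud → tiburud, kopopbad → tikopopbad) add the prefix ti-.
So negmimid → tinegmimid.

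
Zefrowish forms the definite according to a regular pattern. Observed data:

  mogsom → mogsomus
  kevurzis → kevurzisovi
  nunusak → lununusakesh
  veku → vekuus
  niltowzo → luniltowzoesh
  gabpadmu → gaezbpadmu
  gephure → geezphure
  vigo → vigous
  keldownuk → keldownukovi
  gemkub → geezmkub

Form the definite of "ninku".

nunusak and keldownuk both end in -k yet inflect differently (lununusakesh, keldownukovi), so the final letter is not what conditions the rule; the first letter is.
"ninku" begins with n-. The stems beginning with n- (niltowzo → luniltowzoesh, nunusak → lununusakesh) add lu- … -esh around the stem.
The other patterns: stems beginning with k- add -ovi; stems beginning with g- insert -ez- after the first vowel; stems beginning with m- or v- add -us.
So ninku → luninkuesh.

luninkuesh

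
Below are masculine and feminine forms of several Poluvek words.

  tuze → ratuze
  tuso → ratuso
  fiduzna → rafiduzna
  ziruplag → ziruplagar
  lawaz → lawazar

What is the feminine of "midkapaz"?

ziruplag and fiduzna both have last vowel 'a' yet inflect differently (ziruplagar, rafiduzna), so the last vowel is not what conditions the rule; whether the stem ends in a vowel or a consonant is.
"midkapaz" ends in a consonant. The stems ending in a consonant (ziruplag → ziruplagar, lawaz → lawazar) add -ar.
So midkapaz → midkapazar.

midkapazar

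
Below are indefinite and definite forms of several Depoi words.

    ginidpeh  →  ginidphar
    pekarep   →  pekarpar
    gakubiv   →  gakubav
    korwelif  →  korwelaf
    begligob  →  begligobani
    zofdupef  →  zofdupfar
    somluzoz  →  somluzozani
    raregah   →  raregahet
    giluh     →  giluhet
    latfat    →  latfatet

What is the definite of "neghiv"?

neghav

zofdupef and korwelif both end in -f yet inflect differently (zofdupfar, korwelaf), so the final letter is not what conditions the rule; the last vowel is.
"neghiv" has last vowel 'i'. The stems whose last vowel is 'i' (gakubiv → gakubav, korwelif → korwelaf) change the last vowel to 'a'.
So neghiv → neghav.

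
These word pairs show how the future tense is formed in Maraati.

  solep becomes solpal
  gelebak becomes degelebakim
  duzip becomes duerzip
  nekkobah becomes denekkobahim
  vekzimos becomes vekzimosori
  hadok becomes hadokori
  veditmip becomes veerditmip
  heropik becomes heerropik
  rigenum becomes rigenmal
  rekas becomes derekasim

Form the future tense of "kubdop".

kubdopori

hadok and gelebak both end in -k yet inflect differently (hadokori, degelebakim), so the final letter is not what conditions the rule; the last vowel is.
"kubdop" has last vowel 'o'. The stems whose last vowel is 'o' (vekzimos → vekzimosori, hadok → hadokori) add -ori.
The other patterns: stems whose last vowel is 'e' or 'u' delete the last vowel and add -al; stems whose last vowel is 'a' add de- … -im around the stem; stems whose last vowel is 'i' insert -er- after the first vowel.
So kubdop → kubdopori.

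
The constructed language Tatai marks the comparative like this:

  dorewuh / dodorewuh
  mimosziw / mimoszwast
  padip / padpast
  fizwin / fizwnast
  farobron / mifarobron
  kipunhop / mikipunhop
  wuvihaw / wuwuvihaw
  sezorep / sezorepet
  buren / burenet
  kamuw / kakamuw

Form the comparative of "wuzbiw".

wuzbwast

"wuzbiw" has last vowel 'i'. The stems whose last vowel is 'i' (fizwin → fizwnast, padip → padpast, mimosziw → mimoszwast) delete the last vowel and add -ast.
The other patterns: stems whose last vowel is 'e' add -et; stems whose last vowel is 'o' add the prefix mi-; stems whose last vowel is 'a' or 'u' repeat the first consonant+vowel as a prefix.
So wuzbiw → wuzbwast.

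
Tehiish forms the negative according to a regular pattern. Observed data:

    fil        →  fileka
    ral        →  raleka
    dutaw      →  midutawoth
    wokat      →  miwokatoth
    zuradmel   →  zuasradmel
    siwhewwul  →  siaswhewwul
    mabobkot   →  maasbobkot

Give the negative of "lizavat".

liaszavat

fil and zuradmel both end in -l yet inflect differently (fileka, zuasradmel), so the final letter is not what conditions the rule; the number of vowels is.
"lizavat" has 3 vowels. The stems with 3 vowels (zuradmel → zuasradmel, siwhewwul → siaswhewwul, mabobkot → maasbobkot) insert -as- after the first vowel.
The other patterns: stems with 1 vowel add -eka; stems with 2 vowels add mi- … -oth around the stem.
So lizavat → liaszavat.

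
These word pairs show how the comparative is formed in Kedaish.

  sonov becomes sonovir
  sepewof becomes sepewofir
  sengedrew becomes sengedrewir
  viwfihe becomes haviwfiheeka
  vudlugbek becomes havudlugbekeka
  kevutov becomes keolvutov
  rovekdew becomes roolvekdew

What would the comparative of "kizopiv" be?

sonov and kevutov both end in -v yet inflect differently (sonovir, keolvutov), so the final letter is not what conditions the rule; the first letter is.
"kizopiv" begins with k-. The one such stem in the data (kevutov → keolvutov) inserts -ol- after the first vowel (as does rovekdew), so the same rule applies.
The other patterns: stems beginning with s- add -ir; stems beginning with v- add ha- … -eka around the stem.
So kizopiv → kiolzopiv.

kiolzopiv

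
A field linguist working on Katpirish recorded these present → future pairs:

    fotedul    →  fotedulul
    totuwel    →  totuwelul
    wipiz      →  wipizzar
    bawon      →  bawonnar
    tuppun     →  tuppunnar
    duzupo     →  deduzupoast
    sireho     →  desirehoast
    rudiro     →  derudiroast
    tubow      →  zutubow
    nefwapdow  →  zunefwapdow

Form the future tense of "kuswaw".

"kuswaw" ends in -w. The stems ending in -w (tubow → zutubow, nefwapdow → zunefwapdow) add the prefix zu-.
The other patterns: stems ending in -l add -ul; stems ending in -n or -z double the final consonant and add -ar; stems ending in -o add de- … -ast around the stem.
So kuswaw → zukuswaw.

zukuswaw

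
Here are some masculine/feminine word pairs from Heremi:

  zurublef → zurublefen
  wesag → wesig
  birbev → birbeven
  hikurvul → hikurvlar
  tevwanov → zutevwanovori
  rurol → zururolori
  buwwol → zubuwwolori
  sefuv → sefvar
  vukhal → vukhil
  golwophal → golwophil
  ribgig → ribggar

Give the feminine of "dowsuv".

wesag and ribgig both end in -g yet inflect differently (wesig, ribggar), so the final letter is not what conditions the rule; the last vowel is.
"dowsuv" has last vowel 'u'. The stems whose last vowel is 'u' (sefuv → sefvar, hikurvul → hikurvlar) delete the last vowel and add -ar.
The other patterns: stems whose last vowel is 'a' change the last vowel to 'i'; stems whose last vowel is 'e' add -en; stems whose last vowel is 'o' add zu- … -ori around the stem.
So dowsuv → dowsvar.

dowsvar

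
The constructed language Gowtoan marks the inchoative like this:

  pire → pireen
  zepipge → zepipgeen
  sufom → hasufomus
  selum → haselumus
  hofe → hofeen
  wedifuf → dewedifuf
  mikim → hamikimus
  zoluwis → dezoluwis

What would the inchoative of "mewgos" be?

mikim and zoluwis both have last vowel 'i' yet inflect differently (hamikimus, dezoluwis), so the last vowel is not what conditions the rule; the final letter is.
"mewgos" ends in -s. The one such stem in the data (zoluwis → dezoluwis) adds the prefix de-, so the same rule applies.
So mewgos → demewgos.

demewgos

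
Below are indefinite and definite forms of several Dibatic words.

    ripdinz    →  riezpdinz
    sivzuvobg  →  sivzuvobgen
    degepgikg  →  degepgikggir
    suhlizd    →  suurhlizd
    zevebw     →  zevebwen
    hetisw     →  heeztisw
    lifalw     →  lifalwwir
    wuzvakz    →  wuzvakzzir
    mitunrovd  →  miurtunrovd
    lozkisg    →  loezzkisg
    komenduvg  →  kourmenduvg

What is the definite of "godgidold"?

"godgidold" has second-to-last letter 'l'. The one such stem in the data (lifalw → lifalwwir) doubles the final consonant and adds -ir (as do wuzvakz, degepgikg), so the same rule applies.
The other patterns: stems whose second-to-last letter is 'b' add -en; stems whose second-to-last letter is 'v' or 'z' insert -ur- after the first vowel; stems whose second-to-last letter is 'n' or 's' insert -ez- after the first vowel.
So godgidold → godgidolddir.

godgidolddir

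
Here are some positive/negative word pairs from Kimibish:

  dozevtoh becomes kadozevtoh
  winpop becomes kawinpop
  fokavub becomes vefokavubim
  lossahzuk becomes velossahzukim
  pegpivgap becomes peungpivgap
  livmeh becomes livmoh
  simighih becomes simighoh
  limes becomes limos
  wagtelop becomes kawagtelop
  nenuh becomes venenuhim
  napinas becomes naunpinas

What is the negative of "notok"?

kanotok

winpop and pegpivgap both end in -p yet inflect differently (kawinpop, peungpivgap), so the final letter is not what conditions the rule; the last vowel is.
"notok" has last vowel 'o'. The stems whose last vowel is 'o' (winpop → kawinpop, dozevtoh → kadozevtoh, wagtelop → kawagtelop) add the prefix ka-.
The other patterns: stems whose last vowel is 'a' insert -un- after the first vowel; stems whose last vowel is 'e' or 'i' change the last vowel to 'o'; stems whose last vowel is 'u' add ve- … -im around the stem.
So notok → kanotok.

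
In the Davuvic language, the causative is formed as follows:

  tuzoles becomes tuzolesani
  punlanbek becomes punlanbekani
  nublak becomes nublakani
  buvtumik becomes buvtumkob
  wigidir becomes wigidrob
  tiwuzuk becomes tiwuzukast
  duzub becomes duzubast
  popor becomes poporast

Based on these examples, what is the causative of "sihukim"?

sihukmob

"sihukim" has last vowel 'i'. The stems whose last vowel is 'i' (buvtumik → buvtumkob, wigidir → wigidrob) delete the last vowel and add -ob.
So sihukim → sihukmob.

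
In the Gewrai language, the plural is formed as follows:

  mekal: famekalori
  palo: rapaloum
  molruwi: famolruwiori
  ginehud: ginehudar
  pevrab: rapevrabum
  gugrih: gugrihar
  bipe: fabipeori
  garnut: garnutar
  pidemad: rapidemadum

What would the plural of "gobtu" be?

ginehud and pidemad both end in -d yet inflect differently (ginehudar, rapidemadum), so the final letter is not what conditions the rule; the first letter is.
"gobtu" begins with g-. The stems beginning with g- (garnut → garnutar, ginehud → ginehudar, gugrih → gugrihar) add -ar.
So gobtu → gobtuar.

gobtuar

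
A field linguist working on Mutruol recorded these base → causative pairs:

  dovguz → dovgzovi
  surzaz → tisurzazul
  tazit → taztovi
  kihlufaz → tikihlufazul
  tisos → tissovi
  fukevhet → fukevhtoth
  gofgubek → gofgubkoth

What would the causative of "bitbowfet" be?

bitbowftoth

fukevhet and tazit both end in -t yet inflect differently (fukevhtoth, taztovi), so the final letter is not what conditions the rule; the last vowel is.
"bitbowfet" has last vowel 'e'. The stems whose last vowel is 'e' (fukevhet → fukevhtoth, gofgubek → gofgubkoth) delete the last vowel and add -oth.
The other patterns: stems whose last vowel is 'a' add ti- … -ul around the stem; stems whose last vowel is 'i', 'o' or 'u' delete the last vowel and add -ovi.
So bitbowfet → bitbowftoth.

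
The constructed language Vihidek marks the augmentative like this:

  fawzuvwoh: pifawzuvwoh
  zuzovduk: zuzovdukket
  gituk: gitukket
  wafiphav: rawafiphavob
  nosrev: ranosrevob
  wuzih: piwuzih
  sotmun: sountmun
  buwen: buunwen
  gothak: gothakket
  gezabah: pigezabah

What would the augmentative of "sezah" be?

pisezah

gothak and gezabah both have last vowel 'a' yet inflect differently (gothakket, pigezabah), so the last vowel is not what conditions the rule; the final letter is.
"sezah" ends in -h. The stems ending in -h (fawzuvwoh → pifawzuvwoh, wuzih → piwuzih, gezabah → pigezabah) add the prefix pi-.
So sezah → pisezah.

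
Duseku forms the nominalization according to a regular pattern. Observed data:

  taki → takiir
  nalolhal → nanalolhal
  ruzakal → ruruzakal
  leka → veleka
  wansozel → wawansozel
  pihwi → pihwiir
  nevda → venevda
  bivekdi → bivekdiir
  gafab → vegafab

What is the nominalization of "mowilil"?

"mowilil" ends in -l. The stems ending in -l (nalolhal → nanalolhal, ruzakal → ruruzakal, wansozel → wawansozel) repeat the first consonant+vowel as a prefix.
So mowilil → momowilil.

momowilil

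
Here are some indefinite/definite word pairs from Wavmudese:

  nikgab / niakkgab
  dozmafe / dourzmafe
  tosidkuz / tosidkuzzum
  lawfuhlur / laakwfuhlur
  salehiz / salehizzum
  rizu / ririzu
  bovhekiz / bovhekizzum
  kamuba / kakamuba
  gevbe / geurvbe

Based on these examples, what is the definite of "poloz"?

polozzum

tosidkuz and lawfuhlur both have last vowel 'u' yet inflect differently (tosidkuzzum, laakwfuhlur), so the last vowel is not what conditions the rule; the final letter is.
"poloz" ends in -z. The stems ending in -z (bovhekiz → bovhekizzum, salehiz → salehizzum, tosidkuz → tosidkuzzum) double the final consonant and add -um.
The other patterns: stems ending in -b or -r insert -ak- after the first vowel; stems ending in -a or -u repeat the first consonant+vowel as a prefix; stems ending in -e insert -ur- after the first vowel.
So poloz → polozzum.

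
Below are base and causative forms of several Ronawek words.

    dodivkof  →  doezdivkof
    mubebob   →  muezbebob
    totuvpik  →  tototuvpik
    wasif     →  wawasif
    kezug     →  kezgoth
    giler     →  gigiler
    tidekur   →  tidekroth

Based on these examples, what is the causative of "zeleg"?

zezeleg

"zeleg" has last vowel 'e'. The one such stem in the data (giler → gigiler) repeats the first consonant+vowel as a prefix (as do totuvpik, wasif), so the same rule applies.
So zeleg → zezeleg.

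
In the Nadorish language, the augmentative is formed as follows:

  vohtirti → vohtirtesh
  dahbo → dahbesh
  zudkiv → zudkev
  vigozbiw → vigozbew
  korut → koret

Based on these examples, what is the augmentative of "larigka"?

"larigka" ends in a vowel. The stems ending in a vowel (vohtirti → vohtirtesh, dahbo → dahbesh) drop the final letter and add -esh.
So larigka → larigkesh.

larigkesh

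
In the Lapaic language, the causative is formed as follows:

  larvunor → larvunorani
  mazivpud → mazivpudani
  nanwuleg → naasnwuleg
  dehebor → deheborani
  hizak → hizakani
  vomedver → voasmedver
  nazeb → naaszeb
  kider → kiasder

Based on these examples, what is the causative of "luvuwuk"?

luvuwukani

kider and dehebor both end in -r yet inflect differently (kiasder, deheborani), so the final letter is not what conditions the rule; the last vowel is.
"luvuwuk" has last vowel 'u'. The one such stem in the data (mazivpud → mazivpudani) adds -ani, so the same rule applies.
The other pattern: stems whose last vowel is 'e' insert -as- after the first vowel.
So luvuwuk → luvuwukani.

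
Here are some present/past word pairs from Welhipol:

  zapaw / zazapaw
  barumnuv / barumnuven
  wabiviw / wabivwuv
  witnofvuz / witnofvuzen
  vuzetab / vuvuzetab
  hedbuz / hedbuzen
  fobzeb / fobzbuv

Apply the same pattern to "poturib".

poturbuv

vuzetab and fobzeb both end in -b yet inflect differently (vuvuzetab, fobzbuv), so the final letter is not what conditions the rule; the last vowel is.
"poturib" has last vowel 'i'. The one such stem in the data (wabiviw → wabivwuv) deletes the last vowel and adds -uv (as does fobzeb), so the same rule applies.
The other patterns: stems whose last vowel is 'a' repeat the first consonant+vowel as a prefix; stems whose last vowel is 'u' add -en.
So poturib → poturbuv.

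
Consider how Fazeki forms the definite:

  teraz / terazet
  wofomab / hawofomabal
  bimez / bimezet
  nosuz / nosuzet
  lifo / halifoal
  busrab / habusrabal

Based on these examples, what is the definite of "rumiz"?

teraz and wofomab both have last vowel 'a' yet inflect differently (terazet, hawofomabal), so the last vowel is not what conditions the rule; the final letter is.
"rumiz" ends in -z. The stems ending in -z (teraz → terazet, bimez → bimezet, nosuz → nosuzet) add -et.
So rumiz → rumizet.

rumizet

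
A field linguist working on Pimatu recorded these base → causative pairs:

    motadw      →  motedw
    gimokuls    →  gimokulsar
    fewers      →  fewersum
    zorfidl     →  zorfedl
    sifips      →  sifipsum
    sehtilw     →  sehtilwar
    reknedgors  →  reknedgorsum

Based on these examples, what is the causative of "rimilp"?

rimilpar

motadw and sehtilw both end in -w yet inflect differently (motedw, sehtilwar), so the final letter is not what conditions the rule; the second-to-last letter is.
"rimilp" has second-to-last letter 'l'. The stems whose second-to-last letter is 'l' (sehtilw → sehtilwar, gimokuls → gimokulsar) add -ar.
So rimilp → rimilpar.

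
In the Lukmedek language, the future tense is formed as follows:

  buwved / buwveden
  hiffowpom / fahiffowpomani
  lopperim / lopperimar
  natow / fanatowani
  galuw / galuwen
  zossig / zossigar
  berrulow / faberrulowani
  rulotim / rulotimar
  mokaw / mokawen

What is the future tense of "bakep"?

bakepen

"bakep" has last vowel 'e'. The one such stem in the data (buwved → buwveden) adds -en, so the same rule applies.
The other patterns: stems whose last vowel is 'o' add fa- … -ani around the stem; stems whose last vowel is 'i' add -ar.
So bakep → bakepen.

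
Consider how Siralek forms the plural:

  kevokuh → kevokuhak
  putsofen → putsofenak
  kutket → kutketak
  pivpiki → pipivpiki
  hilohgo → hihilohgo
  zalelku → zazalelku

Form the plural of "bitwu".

kevokuh and zalelku both have last vowel 'u' yet inflect differently (kevokuhak, zazalelku), so the last vowel is not what conditions the rule; whether the stem ends in a vowel or a consonant is.
"bitwu" ends in a vowel. The stems ending in a vowel (pivpiki → pipivpiki, hilohgo → hihilohgo, zalelku → zazalelku) repeat the first consonant+vowel as a prefix.
So bitwu → bibitwu.

bibitwu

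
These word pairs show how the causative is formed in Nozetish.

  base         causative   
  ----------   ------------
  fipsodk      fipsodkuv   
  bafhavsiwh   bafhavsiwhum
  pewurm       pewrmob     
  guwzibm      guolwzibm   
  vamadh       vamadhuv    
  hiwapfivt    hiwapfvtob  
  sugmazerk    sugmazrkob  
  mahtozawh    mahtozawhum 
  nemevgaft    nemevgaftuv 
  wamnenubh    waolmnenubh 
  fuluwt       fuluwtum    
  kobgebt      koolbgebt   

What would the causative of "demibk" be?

deolmibk

bafhavsiwh and vamadh both end in -h yet inflect differently (bafhavsiwhum, vamadhuv), so the final letter is not what conditions the rule; the second-to-last letter is.
"demibk" has second-to-last letter 'b'. The stems whose second-to-last letter is 'b' (wamnenubh → waolmnenubh, kobgebt → koolbgebt, guwzibm → guolwzibm) insert -ol- after the first vowel.
The other patterns: stems whose second-to-last letter is 'w' add -um; stems whose second-to-last letter is 'd' or 'f' add -uv; stems whose second-to-last letter is 'r' or 'v' delete the last vowel and add -ob.
So demibk → deolmibk.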